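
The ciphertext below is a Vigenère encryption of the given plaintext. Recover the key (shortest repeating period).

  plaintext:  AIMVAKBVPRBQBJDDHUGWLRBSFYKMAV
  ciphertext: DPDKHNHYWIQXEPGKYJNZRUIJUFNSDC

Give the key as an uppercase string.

DHRPHDG

  i= 0: D-A =  3 → D
  i= 1: P-I =  7 → H
  i= 2: D-M = 17 → R
  i= 3: K-V = 15 → P
  i= 4: H-A =  7 → H
  i= 5: N-K =  3 → D
  i= 6: H-B =  6 → G
  i= 7: Y-V =  3 → D
  i= 8: W-P =  7 → H
  i= 9: I-R = 17 → R
  i=10: Q-B = 15 → P
  i=11: X-Q =  7 → H
  i=12: E-B =  3 → D
  i=13: P-J =  6 → G
  i=14: G-D =  3 → D
  i=15: K-D =  7 → H
  i=16: Y-H = 17 → R
  i=17: J-U = 15 → P
  i=18: N-G =  7 → H
  i=19: Z-W =  3 → D
  i=20: R-L =  6 → G
  i=21: U-R =  3 → D
  i=22: I-B =  7 → H
  i=23: J-S = 17 → R
  i=24: U-F = 15 → P
  i=25: F-Y =  7 → H
  i=26: N-K =  3 → D
  i=27: S-M =  6 → G
  i=28: D-A =  3 → D
  i=29: C-V =  7 → H
  shifts repeat with period 7: DHRPHDG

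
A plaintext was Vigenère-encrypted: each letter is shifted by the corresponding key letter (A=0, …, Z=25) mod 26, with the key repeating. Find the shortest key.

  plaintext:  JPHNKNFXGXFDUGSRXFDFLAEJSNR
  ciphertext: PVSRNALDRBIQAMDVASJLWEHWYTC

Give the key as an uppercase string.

  i= 0: P-J =  6 → G
  i= 1: V-P =  6 → G
  i= 2: S-H = 11 → L
  i= 3: R-N =  4 → E
  i= 4: N-K =  3 → D
  i= 5: A-N = 13 → N
  i= 6: L-F =  6 → G
  i= 7: D-X =  6 → G
  i= 8: R-G = 11 → L
  i= 9: B-X =  4 → E
  i=10: I-F =  3 → D
  i=11: Q-D = 13 → N
  i=12: A-U =  6 → G
  i=13: M-G =  6 → G
  i=14: D-S = 11 → L
  i=15: V-R =  4 → E
  i=16: A-X =  3 → D
  i=17: S-F = 13 → N
  i=18: J-D =  6 → G
  i=19: L-F =  6 → G
  i=20: W-L = 11 → L
  i=21: E-A =  4 → E
  i=22: H-E =  3 → D
  i=23: W-J = 13 → N
  i=24: Y-S =  6 → G
  i=25: T-N =  6 → G
  i=26: C-R = 11 → L
  shifts repeat with period 6: GGLEDN

GGLEDN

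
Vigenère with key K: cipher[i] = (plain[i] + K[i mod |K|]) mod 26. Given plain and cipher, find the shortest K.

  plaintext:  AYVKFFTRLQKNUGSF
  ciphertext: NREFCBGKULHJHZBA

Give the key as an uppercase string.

  i= 0: N-A = 13 → N
  i= 1: R-Y = 19 → T
  i= 2: E-V =  9 → J
  i= 3: F-K = 21 → V
  i= 4: C-F = 23 → X
  i= 5: B-F = 22 → W
  i= 6: G-T = 13 → N
  i= 7: K-R = 19 → T
  i= 8: U-L =  9 → J
  i= 9: L-Q = 21 → V
  i=10: H-K = 23 → X
  i=11: J-N = 22 → W
  i=12: H-U = 13 → N
  i=13: Z-G = 19 → T
  i=14: B-S =  9 → J
  i=15: A-F = 21 → V
  shifts repeat with period 6: NTJVXW

NTJVXW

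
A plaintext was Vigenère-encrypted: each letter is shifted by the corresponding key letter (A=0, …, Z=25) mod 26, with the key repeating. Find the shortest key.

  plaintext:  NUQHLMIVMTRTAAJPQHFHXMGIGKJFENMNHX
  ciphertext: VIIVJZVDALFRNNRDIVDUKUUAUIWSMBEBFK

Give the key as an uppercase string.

IOSOYNN

  i= 0: V-N =  8 → I
  i= 1: I-U = 14 → O
  i= 2: I-Q = 18 → S
  i= 3: V-H = 14 → O
  i= 4: J-L = 24 → Y
  i= 5: Z-M = 13 → N
  i= 6: V-I = 13 → N
  i= 7: D-V =  8 → I
  i= 8: A-M = 14 → O
  i= 9: L-T = 18 → S
  i=10: F-R = 14 → O
  i=11: R-T = 24 → Y
  i=12: N-A = 13 → N
  i=13: N-A = 13 → N
  i=14: R-J =  8 → I
  i=15: D-P = 14 → O
  i=16: I-Q = 18 → S
  i=17: V-H = 14 → O
  i=18: D-F = 24 → Y
  i=19: U-H = 13 → N
  i=20: K-X = 13 → N
  i=21: U-M =  8 → I
  i=22: U-G = 14 → O
  i=23: A-I = 18 → S
  i=24: U-G = 14 → O
  i=25: I-K = 24 → Y
  i=26: W-J = 13 → N
  i=27: S-F = 13 → N
  i=28: M-E =  8 → I
  i=29: B-N = 14 → O
  i=30: E-M = 18 → S
  i=31: B-N = 14 → O
  i=32: F-H = 24 → Y
  i=33: K-X = 13 → N
  shifts repeat with period 7: IOSOYNN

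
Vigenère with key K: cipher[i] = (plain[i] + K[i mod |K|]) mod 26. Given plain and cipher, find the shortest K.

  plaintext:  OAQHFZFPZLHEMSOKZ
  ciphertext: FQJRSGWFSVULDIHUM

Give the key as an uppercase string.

  i= 0: F-O = 17 → R
  i= 1: Q-A = 16 → Q
  i= 2: J-Q = 19 → T
  i= 3: R-H = 10 → K
  i= 4: S-F = 13 → N
  i= 5: G-Z =  7 → H
  i= 6: W-F = 17 → R
  i= 7: F-P = 16 → Q
  i= 8: S-Z = 19 → T
  i= 9: V-L = 10 → K
  i=10: U-H = 13 → N
  i=11: L-E =  7 → H
  i=12: D-M = 17 → R
  i=13: I-S = 16 → Q
  i=14: H-O = 19 → T
  i=15: U-K = 10 → K
  i=16: M-Z = 13 → N
  shifts repeat with period 6: RQTKNH

RQTKNH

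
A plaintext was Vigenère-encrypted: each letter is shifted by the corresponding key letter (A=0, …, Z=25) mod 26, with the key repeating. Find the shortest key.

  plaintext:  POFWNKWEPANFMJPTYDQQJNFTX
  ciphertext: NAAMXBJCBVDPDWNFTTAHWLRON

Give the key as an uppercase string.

  i= 0: N-P = 24 → Y
  i= 1: A-O = 12 → M
  i= 2: A-F = 21 → V
  i= 3: M-W = 16 → Q
  i= 4: X-N = 10 → K
  i= 5: B-K = 17 → R
  i= 6: J-W = 13 → N
  i= 7: C-E = 24 → Y
  i= 8: B-P = 12 → M
  i= 9: V-A = 21 → V
  i=10: D-N = 16 → Q
  i=11: P-F = 10 → K
  i=12: D-M = 17 → R
  i=13: W-J = 13 → N
  i=14: N-P = 24 → Y
  i=15: F-T = 12 → M
  i=16: T-Y = 21 → V
  i=17: T-D = 16 → Q
  i=18: A-Q = 10 → K
  i=19: H-Q = 17 → R
  i=20: W-J = 13 → N
  i=21: L-N = 24 → Y
  i=22: R-F = 12 → M
  i=23: O-T = 21 → V
  i=24: N-X = 16 → Q
  shifts repeat with period 7: YMVQKRN

YMVQKRN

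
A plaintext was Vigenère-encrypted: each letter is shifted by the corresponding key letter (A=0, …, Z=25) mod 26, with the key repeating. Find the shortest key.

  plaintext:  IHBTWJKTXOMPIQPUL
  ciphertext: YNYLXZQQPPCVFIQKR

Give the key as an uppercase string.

QGXSB

  i= 0: Y-I = 16 → Q
  i= 1: N-H =  6 → G
  i= 2: Y-B = 23 → X
  i= 3: L-T = 18 → S
  i= 4: X-W =  1 → B
  i= 5: Z-J = 16 → Q
  i= 6: Q-K =  6 → G
  i= 7: Q-T = 23 → X
  i= 8: P-X = 18 → S
  i= 9: P-O =  1 → B
  i=10: C-M = 16 → Q
  i=11: V-P =  6 → G
  i=12: F-I = 23 → X
  i=13: I-Q = 18 → S
  i=14: Q-P =  1 → B
  i=15: K-U = 16 → Q
  i=16: R-L =  6 → G
  shifts repeat with period 5: QGXSB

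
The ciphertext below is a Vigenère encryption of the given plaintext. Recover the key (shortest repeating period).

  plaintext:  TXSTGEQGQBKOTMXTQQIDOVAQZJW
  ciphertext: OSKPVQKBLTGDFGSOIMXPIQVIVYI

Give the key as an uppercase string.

VVSWPMU

  i= 0: O-T = 21 → V
  i= 1: S-X = 21 → V
  i= 2: K-S = 18 → S
  i= 3: P-T = 22 → W
  i= 4: V-G = 15 → P
  i= 5: Q-E = 12 → M
  i= 6: K-Q = 20 → U
  i= 7: B-G = 21 → V
  i= 8: L-Q = 21 → V
  i= 9: T-B = 18 → S
  i=10: G-K = 22 → W
  i=11: D-O = 15 → P
  i=12: F-T = 12 → M
  i=13: G-M = 20 → U
  i=14: S-X = 21 → V
  i=15: O-T = 21 → V
  i=16: I-Q = 18 → S
  i=17: M-Q = 22 → W
  i=18: X-I = 15 → P
  i=19: P-D = 12 → M
  i=20: I-O = 20 → U
  i=21: Q-V = 21 → V
  i=22: V-A = 21 → V
  i=23: I-Q = 18 → S
  i=24: V-Z = 22 → W
  i=25: Y-J = 15 → P
  i=26: I-W = 12 → M
  shifts repeat with period 7: VVSWPMU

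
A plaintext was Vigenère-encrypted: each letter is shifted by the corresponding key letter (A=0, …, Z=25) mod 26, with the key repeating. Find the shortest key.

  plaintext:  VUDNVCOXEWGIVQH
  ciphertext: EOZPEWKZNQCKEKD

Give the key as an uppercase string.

JUWC

  i= 0: E-V =  9 → J
  i= 1: O-U = 20 → U
  i= 2: Z-D = 22 → W
  i= 3: P-N =  2 → C
  i= 4: E-V =  9 → J
  i= 5: W-C = 20 → U
  i= 6: K-O = 22 → W
  i= 7: Z-X =  2 → C
  i= 8: N-E =  9 → J
  i= 9: Q-W = 20 → U
  i=10: C-G = 22 → W
  i=11: K-I =  2 → C
  i=12: E-V =  9 → J
  i=13: K-Q = 20 → U
  i=14: D-H = 22 → W
  shifts repeat with period 4: JUWC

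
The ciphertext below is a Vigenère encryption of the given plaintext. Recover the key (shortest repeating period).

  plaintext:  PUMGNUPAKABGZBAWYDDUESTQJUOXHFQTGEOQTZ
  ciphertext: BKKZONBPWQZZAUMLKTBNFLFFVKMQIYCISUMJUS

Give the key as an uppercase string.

MQYTBTMP

  i= 0: B-P = 12 → M
  i= 1: K-U = 16 → Q
  i= 2: K-M = 24 → Y
  i= 3: Z-G = 19 → T
  i= 4: O-N =  1 → B
  i= 5: N-U = 19 → T
  i= 6: B-P = 12 → M
  i= 7: P-A = 15 → P
  i= 8: W-K = 12 → M
  i= 9: Q-A = 16 → Q
  i=10: Z-B = 24 → Y
  i=11: Z-G = 19 → T
  i=12: A-Z =  1 → B
  i=13: U-B = 19 → T
  i=14: M-A = 12 → M
  i=15: L-W = 15 → P
  i=16: K-Y = 12 → M
  i=17: T-D = 16 → Q
  i=18: B-D = 24 → Y
  i=19: N-U = 19 → T
  i=20: F-E =  1 → B
  i=21: L-S = 19 → T
  i=22: F-T = 12 → M
  i=23: F-Q = 15 → P
  i=24: V-J = 12 → M
  i=25: K-U = 16 → Q
  i=26: M-O = 24 → Y
  i=27: Q-X = 19 → T
  i=28: I-H =  1 → B
  i=29: Y-F = 19 → T
  i=30: C-Q = 12 → M
  i=31: I-T = 15 → P
  i=32: S-G = 12 → M
  i=33: U-E = 16 → Q
  i=34: M-O = 24 → Y
  i=35: J-Q = 19 → T
  i=36: U-T =  1 → B
  i=37: S-Z = 19 → T
  shifts repeat with period 8: MQYTBTMP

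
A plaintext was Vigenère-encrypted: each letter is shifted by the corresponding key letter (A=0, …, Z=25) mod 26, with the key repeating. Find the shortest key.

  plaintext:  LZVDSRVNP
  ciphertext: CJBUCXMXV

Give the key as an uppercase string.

RKG

  i= 0: C-L = 17 → R
  i= 1: J-Z = 10 → K
  i= 2: B-V =  6 → G
  i= 3: U-D = 17 → R
  i= 4: C-S = 10 → K
  i= 5: X-R =  6 → G
  i= 6: M-V = 17 → R
  i= 7: X-N = 10 → K
  i= 8: V-P =  6 → G
  shifts repeat with period 3: RKG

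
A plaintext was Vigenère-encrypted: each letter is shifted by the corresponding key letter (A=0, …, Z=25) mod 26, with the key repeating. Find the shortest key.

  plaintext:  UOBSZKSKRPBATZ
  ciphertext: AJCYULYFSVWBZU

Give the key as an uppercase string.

  i= 0: A-U =  6 → G
  i= 1: J-O = 21 → V
  i= 2: C-B =  1 → B
  i= 3: Y-S =  6 → G
  i= 4: U-Z = 21 → V
  i= 5: L-K =  1 → B
  i= 6: Y-S =  6 → G
  i= 7: F-K = 21 → V
  i= 8: S-R =  1 → B
  i= 9: V-P =  6 → G
  i=10: W-B = 21 → V
  i=11: B-A =  1 → B
  i=12: Z-T =  6 → G
  i=13: U-Z = 21 → V
  shifts repeat with period 3: GVB

GVB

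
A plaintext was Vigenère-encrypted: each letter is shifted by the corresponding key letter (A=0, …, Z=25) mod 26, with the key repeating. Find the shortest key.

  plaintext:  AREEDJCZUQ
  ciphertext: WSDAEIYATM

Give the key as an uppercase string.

WBZ

  i= 0: W-A = 22 → W
  i= 1: S-R =  1 → B
  i= 2: D-E = 25 → Z
  i= 3: A-E = 22 → W
  i= 4: E-D =  1 → B
  i= 5: I-J = 25 → Z
  i= 6: Y-C = 22 → W
  i= 7: A-Z =  1 → B
  i= 8: T-U = 25 → Z
  i= 9: M-Q = 22 → W
  shifts repeat with period 3: WBZ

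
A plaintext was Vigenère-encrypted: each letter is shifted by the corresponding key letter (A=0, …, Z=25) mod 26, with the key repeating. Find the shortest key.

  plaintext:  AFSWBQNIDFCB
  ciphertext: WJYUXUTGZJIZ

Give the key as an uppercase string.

  i= 0: W-A = 22 → W
  i= 1: J-F =  4 → E
  i= 2: Y-S =  6 → G
  i= 3: U-W = 24 → Y
  i= 4: X-B = 22 → W
  i= 5: U-Q =  4 → E
  i= 6: T-N =  6 → G
  i= 7: G-I = 24 → Y
  i= 8: Z-D = 22 → W
  i= 9: J-F =  4 → E
  i=10: I-C =  6 → G
  i=11: Z-B = 24 → Y
  shifts repeat with period 4: WEGY

WEGY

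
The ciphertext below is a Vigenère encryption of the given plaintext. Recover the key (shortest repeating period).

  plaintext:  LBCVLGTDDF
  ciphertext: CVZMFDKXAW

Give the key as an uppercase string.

RUX

  i= 0: C-L = 17 → R
  i= 1: V-B = 20 → U
  i= 2: Z-C = 23 → X
  i= 3: M-V = 17 → R
  i= 4: F-L = 20 → U
  i= 5: D-G = 23 → X
  i= 6: K-T = 17 → R
  i= 7: X-D = 20 → U
  i= 8: A-D = 23 → X
  i= 9: W-F = 17 → R
  shifts repeat with period 3: RUX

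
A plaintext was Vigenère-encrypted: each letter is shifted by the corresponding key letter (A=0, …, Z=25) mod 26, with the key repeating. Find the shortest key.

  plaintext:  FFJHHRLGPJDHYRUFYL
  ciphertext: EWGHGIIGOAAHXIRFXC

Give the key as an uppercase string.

  i= 0: E-F = 25 → Z
  i= 1: W-F = 17 → R
  i= 2: G-J = 23 → X
  i= 3: H-H =  0 → A
  i= 4: G-H = 25 → Z
  i= 5: I-R = 17 → R
  i= 6: I-L = 23 → X
  i= 7: G-G =  0 → A
  i= 8: O-P = 25 → Z
  i= 9: A-J = 17 → R
  i=10: A-D = 23 → X
  i=11: H-H =  0 → A
  i=12: X-Y = 25 → Z
  i=13: I-R = 17 → R
  i=14: R-U = 23 → X
  i=15: F-F =  0 → A
  i=16: X-Y = 25 → Z
  i=17: C-L = 17 → R
  shifts repeat with period 4: ZRXA

ZRXA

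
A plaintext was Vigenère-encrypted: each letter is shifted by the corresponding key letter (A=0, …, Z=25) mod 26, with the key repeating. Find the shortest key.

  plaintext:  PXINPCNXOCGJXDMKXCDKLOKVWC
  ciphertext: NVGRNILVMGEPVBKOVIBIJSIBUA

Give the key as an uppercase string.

  i= 0: N-P = 24 → Y
  i= 1: V-X = 24 → Y
  i= 2: G-I = 24 → Y
  i= 3: R-N =  4 → E
  i= 4: N-P = 24 → Y
  i= 5: I-C =  6 → G
  i= 6: L-N = 24 → Y
  i= 7: V-X = 24 → Y
  i= 8: M-O = 24 → Y
  i= 9: G-C =  4 → E
  i=10: E-G = 24 → Y
  i=11: P-J =  6 → G
  i=12: V-X = 24 → Y
  i=13: B-D = 24 → Y
  i=14: K-M = 24 → Y
  i=15: O-K =  4 → E
  i=16: V-X = 24 → Y
  i=17: I-C =  6 → G
  i=18: B-D = 24 → Y
  i=19: I-K = 24 → Y
  i=20: J-L = 24 → Y
  i=21: S-O =  4 → E
  i=22: I-K = 24 → Y
  i=23: B-V =  6 → G
  i=24: U-W = 24 → Y
  i=25: A-C = 24 → Y
  shifts repeat with period 6: YYYEYG

YYYEYG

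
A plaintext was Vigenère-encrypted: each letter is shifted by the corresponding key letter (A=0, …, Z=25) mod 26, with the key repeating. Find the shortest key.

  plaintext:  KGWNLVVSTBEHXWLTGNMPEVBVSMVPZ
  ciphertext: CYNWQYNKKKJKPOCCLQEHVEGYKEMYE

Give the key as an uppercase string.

SSRJFD

  i= 0: C-K = 18 → S
  i= 1: Y-G = 18 → S
  i= 2: N-W = 17 → R
  i= 3: W-N =  9 → J
  i= 4: Q-L =  5 → F
  i= 5: Y-V =  3 → D
  i= 6: N-V = 18 → S
  i= 7: K-S = 18 → S
  i= 8: K-T = 17 → R
  i= 9: K-B =  9 → J
  i=10: J-E =  5 → F
  i=11: K-H =  3 → D
  i=12: P-X = 18 → S
  i=13: O-W = 18 → S
  i=14: C-L = 17 → R
  i=15: C-T =  9 → J
  i=16: L-G =  5 → F
  i=17: Q-N =  3 → D
  i=18: E-M = 18 → S
  i=19: H-P = 18 → S
  i=20: V-E = 17 → R
  i=21: E-V =  9 → J
  i=22: G-B =  5 → F
  i=23: Y-V =  3 → D
  i=24: K-S = 18 → S
  i=25: E-M = 18 → S
  i=26: M-V = 17 → R
  i=27: Y-P =  9 → J
  i=28: E-Z =  5 → F
  shifts repeat with period 6: SSRJFD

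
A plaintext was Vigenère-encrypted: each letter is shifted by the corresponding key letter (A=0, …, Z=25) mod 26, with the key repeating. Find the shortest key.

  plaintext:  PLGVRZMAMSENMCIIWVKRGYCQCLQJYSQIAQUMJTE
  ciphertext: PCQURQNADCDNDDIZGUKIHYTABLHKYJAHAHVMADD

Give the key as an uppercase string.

ARKZARB

  i= 0: P-P =  0 → A
  i= 1: C-L = 17 → R
  i= 2: Q-G = 10 → K
  i= 3: U-V = 25 → Z
  i= 4: R-R =  0 → A
  i= 5: Q-Z = 17 → R
  i= 6: N-M =  1 → B
  i= 7: A-A =  0 → A
  i= 8: D-M = 17 → R
  i= 9: C-S = 10 → K
  i=10: D-E = 25 → Z
  i=11: N-N =  0 → A
  i=12: D-M = 17 → R
  i=13: D-C =  1 → B
  i=14: I-I =  0 → A
  i=15: Z-I = 17 → R
  i=16: G-W = 10 → K
  i=17: U-V = 25 → Z
  i=18: K-K =  0 → A
  i=19: I-R = 17 → R
  i=20: H-G =  1 → B
  i=21: Y-Y =  0 → A
  i=22: T-C = 17 → R
  i=23: A-Q = 10 → K
  i=24: B-C = 25 → Z
  i=25: L-L =  0 → A
  i=26: H-Q = 17 → R
  i=27: K-J =  1 → B
  i=28: Y-Y =  0 → A
  i=29: J-S = 17 → R
  i=30: A-Q = 10 → K
  i=31: H-I = 25 → Z
  i=32: A-A =  0 → A
  i=33: H-Q = 17 → R
  i=34: V-U =  1 → B
  i=35: M-M =  0 → A
  i=36: A-J = 17 → R
  i=37: D-T = 10 → K
  i=38: D-E = 25 → Z
  shifts repeat with period 7: ARKZARB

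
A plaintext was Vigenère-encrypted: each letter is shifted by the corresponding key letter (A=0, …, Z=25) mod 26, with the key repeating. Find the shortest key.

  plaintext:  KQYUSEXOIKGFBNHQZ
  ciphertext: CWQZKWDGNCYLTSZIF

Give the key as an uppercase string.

SGSFS

  i= 0: C-K = 18 → S
  i= 1: W-Q =  6 → G
  i= 2: Q-Y = 18 → S
  i= 3: Z-U =  5 → F
  i= 4: K-S = 18 → S
  i= 5: W-E = 18 → S
  i= 6: D-X =  6 → G
  i= 7: G-O = 18 → S
  i= 8: N-I =  5 → F
  i= 9: C-K = 18 → S
  i=10: Y-G = 18 → S
  i=11: L-F =  6 → G
  i=12: T-B = 18 → S
  i=13: S-N =  5 → F
  i=14: Z-H = 18 → S
  i=15: I-Q = 18 → S
  i=16: F-Z =  6 → G
  shifts repeat with period 5: SGSFS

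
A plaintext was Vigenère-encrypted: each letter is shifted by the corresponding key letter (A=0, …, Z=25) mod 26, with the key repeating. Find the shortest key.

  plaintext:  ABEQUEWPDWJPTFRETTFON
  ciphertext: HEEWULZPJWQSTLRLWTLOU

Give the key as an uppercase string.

  i= 0: H-A =  7 → H
  i= 1: E-B =  3 → D
  i= 2: E-E =  0 → A
  i= 3: W-Q =  6 → G
  i= 4: U-U =  0 → A
  i= 5: L-E =  7 → H
  i= 6: Z-W =  3 → D
  i= 7: P-P =  0 → A
  i= 8: J-D =  6 → G
  i= 9: W-W =  0 → A
  i=10: Q-J =  7 → H
  i=11: S-P =  3 → D
  i=12: T-T =  0 → A
  i=13: L-F =  6 → G
  i=14: R-R =  0 → A
  i=15: L-E =  7 → H
  i=16: W-T =  3 → D
  i=17: T-T =  0 → A
  i=18: L-F =  6 → G
  i=19: O-O =  0 → A
  i=20: U-N =  7 → H
  shifts repeat with period 5: HDAGA

HDAGA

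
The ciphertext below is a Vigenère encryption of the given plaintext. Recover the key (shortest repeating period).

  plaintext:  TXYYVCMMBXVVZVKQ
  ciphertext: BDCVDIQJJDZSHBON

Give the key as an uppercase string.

  i= 0: B-T =  8 → I
  i= 1: D-X =  6 → G
  i= 2: C-Y =  4 → E
  i= 3: V-Y = 23 → X
  i= 4: D-V =  8 → I
  i= 5: I-C =  6 → G
  i= 6: Q-M =  4 → E
  i= 7: J-M = 23 → X
  i= 8: J-B =  8 → I
  i= 9: D-X =  6 → G
  i=10: Z-V =  4 → E
  i=11: S-V = 23 → X
  i=12: H-Z =  8 → I
  i=13: B-V =  6 → G
  i=14: O-K =  4 → E
  i=15: N-Q = 23 → X
  shifts repeat with period 4: IGEX

IGEX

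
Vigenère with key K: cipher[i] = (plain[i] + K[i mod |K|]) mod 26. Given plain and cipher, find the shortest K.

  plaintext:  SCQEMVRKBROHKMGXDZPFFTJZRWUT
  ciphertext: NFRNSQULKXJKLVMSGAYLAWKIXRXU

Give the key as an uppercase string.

VDBJG

  i= 0: N-S = 21 → V
  i= 1: F-C =  3 → D
  i= 2: R-Q =  1 → B
  i= 3: N-E =  9 → J
  i= 4: S-M =  6 → G
  i= 5: Q-V = 21 → V
  i= 6: U-R =  3 → D
  i= 7: L-K =  1 → B
  i= 8: K-B =  9 → J
  i= 9: X-R =  6 → G
  i=10: J-O = 21 → V
  i=11: K-H =  3 → D
  i=12: L-K =  1 → B
  i=13: V-M =  9 → J
  i=14: M-G =  6 → G
  i=15: S-X = 21 → V
  i=16: G-D =  3 → D
  i=17: A-Z =  1 → B
  i=18: Y-P =  9 → J
  i=19: L-F =  6 → G
  i=20: A-F = 21 → V
  i=21: W-T =  3 → D
  i=22: K-J =  1 → B
  i=23: I-Z =  9 → J
  i=24: X-R =  6 → G
  i=25: R-W = 21 → V
  i=26: X-U =  3 → D
  i=27: U-T =  1 → B
  shifts repeat with period 5: VDBJG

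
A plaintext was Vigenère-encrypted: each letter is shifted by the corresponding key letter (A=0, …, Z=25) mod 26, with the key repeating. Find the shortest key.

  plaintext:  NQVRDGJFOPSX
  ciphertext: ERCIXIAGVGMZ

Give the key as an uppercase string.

RBHRUC

  i= 0: E-N = 17 → R
  i= 1: R-Q =  1 → B
  i= 2: C-V =  7 → H
  i= 3: I-R = 17 → R
  i= 4: X-D = 20 → U
  i= 5: I-G =  2 → C
  i= 6: A-J = 17 → R
  i= 7: G-F =  1 → B
  i= 8: V-O =  7 → H
  i= 9: G-P = 17 → R
  i=10: M-S = 20 → U
  i=11: Z-X =  2 → C
  shifts repeat with period 6: RBHRUC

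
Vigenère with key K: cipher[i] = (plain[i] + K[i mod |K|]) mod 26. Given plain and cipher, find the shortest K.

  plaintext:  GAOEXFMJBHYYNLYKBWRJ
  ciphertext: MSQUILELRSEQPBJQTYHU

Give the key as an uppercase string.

  i= 0: M-G =  6 → G
  i= 1: S-A = 18 → S
  i= 2: Q-O =  2 → C
  i= 3: U-E = 16 → Q
  i= 4: I-X = 11 → L
  i= 5: L-F =  6 → G
  i= 6: E-M = 18 → S
  i= 7: L-J =  2 → C
  i= 8: R-B = 16 → Q
  i= 9: S-H = 11 → L
  i=10: E-Y =  6 → G
  i=11: Q-Y = 18 → S
  i=12: P-N =  2 → C
  i=13: B-L = 16 → Q
  i=14: J-Y = 11 → L
  i=15: Q-K =  6 → G
  i=16: T-B = 18 → S
  i=17: Y-W =  2 → C
  i=18: H-R = 16 → Q
  i=19: U-J = 11 → L
  shifts repeat with period 5: GSCQL

GSCQL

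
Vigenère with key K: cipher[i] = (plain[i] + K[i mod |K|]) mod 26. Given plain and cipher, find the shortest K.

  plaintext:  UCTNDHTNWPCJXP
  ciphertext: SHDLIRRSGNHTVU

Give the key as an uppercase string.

YFK

  i= 0: S-U = 24 → Y
  i= 1: H-C =  5 → F
  i= 2: D-T = 10 → K
  i= 3: L-N = 24 → Y
  i= 4: I-D =  5 → F
  i= 5: R-H = 10 → K
  i= 6: R-T = 24 → Y
  i= 7: S-N =  5 → F
  i= 8: G-W = 10 → K
  i= 9: N-P = 24 → Y
  i=10: H-C =  5 → F
  i=11: T-J = 10 → K
  i=12: V-X = 24 → Y
  i=13: U-P =  5 → F
  shifts repeat with period 3: YFK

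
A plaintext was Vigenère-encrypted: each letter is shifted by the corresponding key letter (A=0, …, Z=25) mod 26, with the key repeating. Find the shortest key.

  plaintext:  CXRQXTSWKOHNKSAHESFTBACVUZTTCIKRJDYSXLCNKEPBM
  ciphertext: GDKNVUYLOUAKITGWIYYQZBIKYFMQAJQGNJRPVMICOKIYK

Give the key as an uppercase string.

  i= 0: G-C =  4 → E
  i= 1: D-X =  6 → G
  i= 2: K-R = 19 → T
  i= 3: N-Q = 23 → X
  i= 4: V-X = 24 → Y
  i= 5: U-T =  1 → B
  i= 6: Y-S =  6 → G
  i= 7: L-W = 15 → P
  i= 8: O-K =  4 → E
  i= 9: U-O =  6 → G
  i=10: A-H = 19 → T
  i=11: K-N = 23 → X
  i=12: I-K = 24 → Y
  i=13: T-S =  1 → B
  i=14: G-A =  6 → G
  i=15: W-H = 15 → P
  i=16: I-E =  4 → E
  i=17: Y-S =  6 → G
  i=18: Y-F = 19 → T
  i=19: Q-T = 23 → X
  i=20: Z-B = 24 → Y
  i=21: B-A =  1 → B
  i=22: I-C =  6 → G
  i=23: K-V = 15 → P
  i=24: Y-U =  4 → E
  i=25: F-Z =  6 → G
  i=26: M-T = 19 → T
  i=27: Q-T = 23 → X
  i=28: A-C = 24 → Y
  i=29: J-I =  1 → B
  i=30: Q-K =  6 → G
  i=31: G-R = 15 → P
  i=32: N-J =  4 → E
  i=33: J-D =  6 → G
  i=34: R-Y = 19 → T
  i=35: P-S = 23 → X
  i=36: V-X = 24 → Y
  i=37: M-L =  1 → B
  i=38: I-C =  6 → G
  i=39: C-N = 15 → P
  i=40: O-K =  4 → E
  i=41: K-E =  6 → G
  i=42: I-P = 19 → T
  i=43: Y-B = 23 → X
  i=44: K-M = 24 → Y
  shifts repeat with period 8: EGTXYBGP

EGTXYBGP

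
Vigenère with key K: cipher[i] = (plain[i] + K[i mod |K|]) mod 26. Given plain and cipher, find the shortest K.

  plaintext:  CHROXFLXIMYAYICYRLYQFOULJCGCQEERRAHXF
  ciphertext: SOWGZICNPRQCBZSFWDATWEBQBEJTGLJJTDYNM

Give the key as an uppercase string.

QHFSCDR

  i= 0: S-C = 16 → Q
  i= 1: O-H =  7 → H
  i= 2: W-R =  5 → F
  i= 3: G-O = 18 → S
  i= 4: Z-X =  2 → C
  i= 5: I-F =  3 → D
  i= 6: C-L = 17 → R
  i= 7: N-X = 16 → Q
  i= 8: P-I =  7 → H
  i= 9: R-M =  5 → F
  i=10: Q-Y = 18 → S
  i=11: C-A =  2 → C
  i=12: B-Y =  3 → D
  i=13: Z-I = 17 → R
  i=14: S-C = 16 → Q
  i=15: F-Y =  7 → H
  i=16: W-R =  5 → F
  i=17: D-L = 18 → S
  i=18: A-Y =  2 → C
  i=19: T-Q =  3 → D
  i=20: W-F = 17 → R
  i=21: E-O = 16 → Q
  i=22: B-U =  7 → H
  i=23: Q-L =  5 → F
  i=24: B-J = 18 → S
  i=25: E-C =  2 → C
  i=26: J-G =  3 → D
  i=27: T-C = 17 → R
  i=28: G-Q = 16 → Q
  i=29: L-E =  7 → H
  i=30: J-E =  5 → F
  i=31: J-R = 18 → S
  i=32: T-R =  2 → C
  i=33: D-A =  3 → D
  i=34: Y-H = 17 → R
  i=35: N-X = 16 → Q
  i=36: M-F =  7 → H
  shifts repeat with period 7: QHFSCDR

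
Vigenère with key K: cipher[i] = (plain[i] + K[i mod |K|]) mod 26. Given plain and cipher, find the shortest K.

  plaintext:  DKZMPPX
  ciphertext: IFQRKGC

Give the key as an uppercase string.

FVR

  i= 0: I-D =  5 → F
  i= 1: F-K = 21 → V
  i= 2: Q-Z = 17 → R
  i= 3: R-M =  5 → F
  i= 4: K-P = 21 → V
  i= 5: G-P = 17 → R
  i= 6: C-X =  5 → F
  shifts repeat with period 3: FVR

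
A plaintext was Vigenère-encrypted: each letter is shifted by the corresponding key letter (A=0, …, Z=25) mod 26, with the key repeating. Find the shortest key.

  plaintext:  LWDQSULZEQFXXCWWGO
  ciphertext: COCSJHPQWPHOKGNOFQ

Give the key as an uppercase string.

RSZCRNE

  i= 0: C-L = 17 → R
  i= 1: O-W = 18 → S
  i= 2: C-D = 25 → Z
  i= 3: S-Q =  2 → C
  i= 4: J-S = 17 → R
  i= 5: H-U = 13 → N
  i= 6: P-L =  4 → E
  i= 7: Q-Z = 17 → R
  i= 8: W-E = 18 → S
  i= 9: P-Q = 25 → Z
  i=10: H-F =  2 → C
  i=11: O-X = 17 → R
  i=12: K-X = 13 → N
  i=13: G-C =  4 → E
  i=14: N-W = 17 → R
  i=15: O-W = 18 → S
  i=16: F-G = 25 → Z
  i=17: Q-O =  2 → C
  shifts repeat with period 7: RSZCRNE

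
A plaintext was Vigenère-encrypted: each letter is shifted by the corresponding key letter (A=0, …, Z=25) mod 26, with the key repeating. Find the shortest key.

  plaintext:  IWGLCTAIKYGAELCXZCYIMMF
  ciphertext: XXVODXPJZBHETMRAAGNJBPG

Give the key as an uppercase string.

  i= 0: X-I = 15 → P
  i= 1: X-W =  1 → B
  i= 2: V-G = 15 → P
  i= 3: O-L =  3 → D
  i= 4: D-C =  1 → B
  i= 5: X-T =  4 → E
  i= 6: P-A = 15 → P
  i= 7: J-I =  1 → B
  i= 8: Z-K = 15 → P
  i= 9: B-Y =  3 → D
  i=10: H-G =  1 → B
  i=11: E-A =  4 → E
  i=12: T-E = 15 → P
  i=13: M-L =  1 → B
  i=14: R-C = 15 → P
  i=15: A-X =  3 → D
  i=16: A-Z =  1 → B
  i=17: G-C =  4 → E
  i=18: N-Y = 15 → P
  i=19: J-I =  1 → B
  i=20: B-M = 15 → P
  i=21: P-M =  3 → D
  i=22: G-F =  1 → B
  shifts repeat with period 6: PBPDBE

PBPDBE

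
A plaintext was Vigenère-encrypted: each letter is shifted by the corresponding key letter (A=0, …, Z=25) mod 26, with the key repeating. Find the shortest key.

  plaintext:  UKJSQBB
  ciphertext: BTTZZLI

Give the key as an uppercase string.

  i= 0: B-U =  7 → H
  i= 1: T-K =  9 → J
  i= 2: T-J = 10 → K
  i= 3: Z-S =  7 → H
  i= 4: Z-Q =  9 → J
  i= 5: L-B = 10 → K
  i= 6: I-B =  7 → H
  shifts repeat with period 3: HJK

HJK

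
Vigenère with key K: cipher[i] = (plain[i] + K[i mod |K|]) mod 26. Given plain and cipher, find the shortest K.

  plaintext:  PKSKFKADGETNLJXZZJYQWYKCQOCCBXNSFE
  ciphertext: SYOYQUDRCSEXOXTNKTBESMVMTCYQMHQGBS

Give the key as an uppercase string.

  i= 0: S-P =  3 → D
  i= 1: Y-K = 14 → O
  i= 2: O-S = 22 → W
  i= 3: Y-K = 14 → O
  i= 4: Q-F = 11 → L
  i= 5: U-K = 10 → K
  i= 6: D-A =  3 → D
  i= 7: R-D = 14 → O
  i= 8: C-G = 22 → W
  i= 9: S-E = 14 → O
  i=10: E-T = 11 → L
  i=11: X-N = 10 → K
  i=12: O-L =  3 → D
  i=13: X-J = 14 → O
  i=14: T-X = 22 → W
  i=15: N-Z = 14 → O
  i=16: K-Z = 11 → L
  i=17: T-J = 10 → K
  i=18: B-Y =  3 → D
  i=19: E-Q = 14 → O
  i=20: S-W = 22 → W
  i=21: M-Y = 14 → O
  i=22: V-K = 11 → L
  i=23: M-C = 10 → K
  i=24: T-Q =  3 → D
  i=25: C-O = 14 → O
  i=26: Y-C = 22 → W
  i=27: Q-C = 14 → O
  i=28: M-B = 11 → L
  i=29: H-X = 10 → K
  i=30: Q-N =  3 → D
  i=31: G-S = 14 → O
  i=32: B-F = 22 → W
  i=33: S-E = 14 → O
  shifts repeat with period 6: DOWOLK

DOWOLK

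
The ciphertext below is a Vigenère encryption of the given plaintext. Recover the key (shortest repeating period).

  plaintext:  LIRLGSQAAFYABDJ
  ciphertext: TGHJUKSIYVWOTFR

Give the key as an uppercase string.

  i= 0: T-L =  8 → I
  i= 1: G-I = 24 → Y
  i= 2: H-R = 16 → Q
  i= 3: J-L = 24 → Y
  i= 4: U-G = 14 → O
  i= 5: K-S = 18 → S
  i= 6: S-Q =  2 → C
  i= 7: I-A =  8 → I
  i= 8: Y-A = 24 → Y
  i= 9: V-F = 16 → Q
  i=10: W-Y = 24 → Y
  i=11: O-A = 14 → O
  i=12: T-B = 18 → S
  i=13: F-D =  2 → C
  i=14: R-J =  8 → I
  shifts repeat with period 7: IYQYOSC

IYQYOSC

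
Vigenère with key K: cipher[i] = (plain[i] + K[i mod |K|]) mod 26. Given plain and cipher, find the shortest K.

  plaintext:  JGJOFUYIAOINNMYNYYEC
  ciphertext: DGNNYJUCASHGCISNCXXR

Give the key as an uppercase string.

UAEZTPW

  i= 0: D-J = 20 → U
  i= 1: G-G =  0 → A
  i= 2: N-J =  4 → E
  i= 3: N-O = 25 → Z
  i= 4: Y-F = 19 → T
  i= 5: J-U = 15 → P
  i= 6: U-Y = 22 → W
  i= 7: C-I = 20 → U
  i= 8: A-A =  0 → A
  i= 9: S-O =  4 → E
  i=10: H-I = 25 → Z
  i=11: G-N = 19 → T
  i=12: C-N = 15 → P
  i=13: I-M = 22 → W
  i=14: S-Y = 20 → U
  i=15: N-N =  0 → A
  i=16: C-Y =  4 → E
  i=17: X-Y = 25 → Z
  i=18: X-E = 19 → T
  i=19: R-C = 15 → P
  shifts repeat with period 7: UAEZTPW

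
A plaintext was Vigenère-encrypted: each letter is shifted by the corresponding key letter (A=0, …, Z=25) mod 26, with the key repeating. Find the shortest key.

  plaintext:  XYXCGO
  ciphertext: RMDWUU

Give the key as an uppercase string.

  i= 0: R-X = 20 → U
  i= 1: M-Y = 14 → O
  i= 2: D-X =  6 → G
  i= 3: W-C = 20 → U
  i= 4: U-G = 14 → O
  i= 5: U-O =  6 → G
  shifts repeat with period 3: UOG

UOG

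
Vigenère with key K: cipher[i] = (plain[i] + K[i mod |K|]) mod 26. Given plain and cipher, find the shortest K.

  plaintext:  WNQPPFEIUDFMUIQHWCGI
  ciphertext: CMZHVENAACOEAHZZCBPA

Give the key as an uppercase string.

GZJS

  i= 0: C-W =  6 → G
  i= 1: M-N = 25 → Z
  i= 2: Z-Q =  9 → J
  i= 3: H-P = 18 → S
  i= 4: V-P =  6 → G
  i= 5: E-F = 25 → Z
  i= 6: N-E =  9 → J
  i= 7: A-I = 18 → S
  i= 8: A-U =  6 → G
  i= 9: C-D = 25 → Z
  i=10: O-F =  9 → J
  i=11: E-M = 18 → S
  i=12: A-U =  6 → G
  i=13: H-I = 25 → Z
  i=14: Z-Q =  9 → J
  i=15: Z-H = 18 → S
  i=16: C-W =  6 → G
  i=17: B-C = 25 → Z
  i=18: P-G =  9 → J
  i=19: A-I = 18 → S
  shifts repeat with period 4: GZJS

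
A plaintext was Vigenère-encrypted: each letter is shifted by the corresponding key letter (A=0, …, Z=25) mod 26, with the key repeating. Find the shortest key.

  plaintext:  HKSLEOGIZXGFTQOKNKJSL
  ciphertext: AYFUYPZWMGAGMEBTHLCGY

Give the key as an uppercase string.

TONJUB

  i= 0: A-H = 19 → T
  i= 1: Y-K = 14 → O
  i= 2: F-S = 13 → N
  i= 3: U-L =  9 → J
  i= 4: Y-E = 20 → U
  i= 5: P-O =  1 → B
  i= 6: Z-G = 19 → T
  i= 7: W-I = 14 → O
  i= 8: M-Z = 13 → N
  i= 9: G-X =  9 → J
  i=10: A-G = 20 → U
  i=11: G-F =  1 → B
  i=12: M-T = 19 → T
  i=13: E-Q = 14 → O
  i=14: B-O = 13 → N
  i=15: T-K =  9 → J
  i=16: H-N = 20 → U
  i=17: L-K =  1 → B
  i=18: C-J = 19 → T
  i=19: G-S = 14 → O
  i=20: Y-L = 13 → N
  shifts repeat with period 6: TONJUB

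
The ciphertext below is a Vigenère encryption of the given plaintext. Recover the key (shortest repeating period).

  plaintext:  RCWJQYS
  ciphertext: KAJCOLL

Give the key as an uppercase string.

  i= 0: K-R = 19 → T
  i= 1: A-C = 24 → Y
  i= 2: J-W = 13 → N
  i= 3: C-J = 19 → T
  i= 4: O-Q = 24 → Y
  i= 5: L-Y = 13 → N
  i= 6: L-S = 19 → T
  shifts repeat with period 3: TYN

TYN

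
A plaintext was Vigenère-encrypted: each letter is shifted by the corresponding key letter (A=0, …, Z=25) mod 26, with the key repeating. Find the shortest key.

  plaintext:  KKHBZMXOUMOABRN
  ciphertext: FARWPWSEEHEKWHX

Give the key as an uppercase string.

  i= 0: F-K = 21 → V
  i= 1: A-K = 16 → Q
  i= 2: R-H = 10 → K
  i= 3: W-B = 21 → V
  i= 4: P-Z = 16 → Q
  i= 5: W-M = 10 → K
  i= 6: S-X = 21 → V
  i= 7: E-O = 16 → Q
  i= 8: E-U = 10 → K
  i= 9: H-M = 21 → V
  i=10: E-O = 16 → Q
  i=11: K-A = 10 → K
  i=12: W-B = 21 → V
  i=13: H-R = 16 → Q
  i=14: X-N = 10 → K
  shifts repeat with period 3: VQK

VQK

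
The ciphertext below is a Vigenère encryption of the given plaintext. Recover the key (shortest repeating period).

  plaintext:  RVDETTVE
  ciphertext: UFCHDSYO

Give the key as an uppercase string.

  i= 0: U-R =  3 → D
  i= 1: F-V = 10 → K
  i= 2: C-D = 25 → Z
  i= 3: H-E =  3 → D
  i= 4: D-T = 10 → K
  i= 5: S-T = 25 → Z
  i= 6: Y-V =  3 → D
  i= 7: O-E = 10 → K
  shifts repeat with period 3: DKZ

DKZ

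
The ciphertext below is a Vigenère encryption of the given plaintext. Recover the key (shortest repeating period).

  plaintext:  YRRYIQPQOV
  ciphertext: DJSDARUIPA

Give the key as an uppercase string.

FSB

  i= 0: D-Y =  5 → F
  i= 1: J-R = 18 → S
  i= 2: S-R =  1 → B
  i= 3: D-Y =  5 → F
  i= 4: A-I = 18 → S
  i= 5: R-Q =  1 → B
  i= 6: U-P =  5 → F
  i= 7: I-Q = 18 → S
  i= 8: P-O =  1 → B
  i= 9: A-V =  5 → F
  shifts repeat with period 3: FSB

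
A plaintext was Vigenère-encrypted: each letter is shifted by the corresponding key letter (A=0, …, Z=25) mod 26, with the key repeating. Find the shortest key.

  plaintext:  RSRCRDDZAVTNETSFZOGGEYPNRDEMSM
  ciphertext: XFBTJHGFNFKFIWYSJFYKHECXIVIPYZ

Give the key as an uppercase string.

  i= 0: X-R =  6 → G
  i= 1: F-S = 13 → N
  i= 2: B-R = 10 → K
  i= 3: T-C = 17 → R
  i= 4: J-R = 18 → S
  i= 5: H-D =  4 → E
  i= 6: G-D =  3 → D
  i= 7: F-Z =  6 → G
  i= 8: N-A = 13 → N
  i= 9: F-V = 10 → K
  i=10: K-T = 17 → R
  i=11: F-N = 18 → S
  i=12: I-E =  4 → E
  i=13: W-T =  3 → D
  i=14: Y-S =  6 → G
  i=15: S-F = 13 → N
  i=16: J-Z = 10 → K
  i=17: F-O = 17 → R
  i=18: Y-G = 18 → S
  i=19: K-G =  4 → E
  i=20: H-E =  3 → D
  i=21: E-Y =  6 → G
  i=22: C-P = 13 → N
  i=23: X-N = 10 → K
  i=24: I-R = 17 → R
  i=25: V-D = 18 → S
  i=26: I-E =  4 → E
  i=27: P-M =  3 → D
  i=28: Y-S =  6 → G
  i=29: Z-M = 13 → N
  shifts repeat with period 7: GNKRSED

GNKRSED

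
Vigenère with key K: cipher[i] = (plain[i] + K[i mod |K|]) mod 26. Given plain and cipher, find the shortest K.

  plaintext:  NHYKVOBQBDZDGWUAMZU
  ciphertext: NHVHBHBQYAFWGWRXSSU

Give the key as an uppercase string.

AAXXGT

  i= 0: N-N =  0 → A
  i= 1: H-H =  0 → A
  i= 2: V-Y = 23 → X
  i= 3: H-K = 23 → X
  i= 4: B-V =  6 → G
  i= 5: H-O = 19 → T
  i= 6: B-B =  0 → A
  i= 7: Q-Q =  0 → A
  i= 8: Y-B = 23 → X
  i= 9: A-D = 23 → X
  i=10: F-Z =  6 → G
  i=11: W-D = 19 → T
  i=12: G-G =  0 → A
  i=13: W-W =  0 → A
  i=14: R-U = 23 → X
  i=15: X-A = 23 → X
  i=16: S-M =  6 → G
  i=17: S-Z = 19 → T
  i=18: U-U =  0 → A
  shifts repeat with period 6: AAXXGT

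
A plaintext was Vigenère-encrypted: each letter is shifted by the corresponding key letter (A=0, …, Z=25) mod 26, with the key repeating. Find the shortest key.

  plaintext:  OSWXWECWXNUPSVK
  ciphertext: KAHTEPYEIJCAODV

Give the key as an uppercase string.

WIL

  i= 0: K-O = 22 → W
  i= 1: A-S =  8 → I
  i= 2: H-W = 11 → L
  i= 3: T-X = 22 → W
  i= 4: E-W =  8 → I
  i= 5: P-E = 11 → L
  i= 6: Y-C = 22 → W
  i= 7: E-W =  8 → I
  i= 8: I-X = 11 → L
  i= 9: J-N = 22 → W
  i=10: C-U =  8 → I
  i=11: A-P = 11 → L
  i=12: O-S = 22 → W
  i=13: D-V =  8 → I
  i=14: V-K = 11 → L
  shifts repeat with period 3: WIL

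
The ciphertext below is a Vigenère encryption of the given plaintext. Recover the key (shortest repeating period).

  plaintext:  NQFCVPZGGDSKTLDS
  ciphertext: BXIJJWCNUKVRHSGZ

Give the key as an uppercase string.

  i= 0: B-N = 14 → O
  i= 1: X-Q =  7 → H
  i= 2: I-F =  3 → D
  i= 3: J-C =  7 → H
  i= 4: J-V = 14 → O
  i= 5: W-P =  7 → H
  i= 6: C-Z =  3 → D
  i= 7: N-G =  7 → H
  i= 8: U-G = 14 → O
  i= 9: K-D =  7 → H
  i=10: V-S =  3 → D
  i=11: R-K =  7 → H
  i=12: H-T = 14 → O
  i=13: S-L =  7 → H
  i=14: G-D =  3 → D
  i=15: Z-S =  7 → H
  shifts repeat with period 4: OHDH

OHDH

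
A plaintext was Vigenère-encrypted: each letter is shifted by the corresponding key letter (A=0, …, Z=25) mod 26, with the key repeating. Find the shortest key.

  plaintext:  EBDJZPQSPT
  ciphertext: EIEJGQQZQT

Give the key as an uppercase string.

  i= 0: E-E =  0 → A
  i= 1: I-B =  7 → H
  i= 2: E-D =  1 → B
  i= 3: J-J =  0 → A
  i= 4: G-Z =  7 → H
  i= 5: Q-P =  1 → B
  i= 6: Q-Q =  0 → A
  i= 7: Z-S =  7 → H
  i= 8: Q-P =  1 → B
  i= 9: T-T =  0 → A
  shifts repeat with period 3: AHB

AHB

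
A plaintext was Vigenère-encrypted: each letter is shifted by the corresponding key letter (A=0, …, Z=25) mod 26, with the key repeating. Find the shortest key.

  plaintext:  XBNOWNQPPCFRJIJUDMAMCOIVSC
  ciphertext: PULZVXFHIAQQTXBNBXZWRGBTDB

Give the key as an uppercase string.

STYLZKP

  i= 0: P-X = 18 → S
  i= 1: U-B = 19 → T
  i= 2: L-N = 24 → Y
  i= 3: Z-O = 11 → L
  i= 4: V-W = 25 → Z
  i= 5: X-N = 10 → K
  i= 6: F-Q = 15 → P
  i= 7: H-P = 18 → S
  i= 8: I-P = 19 → T
  i= 9: A-C = 24 → Y
  i=10: Q-F = 11 → L
  i=11: Q-R = 25 → Z
  i=12: T-J = 10 → K
  i=13: X-I = 15 → P
  i=14: B-J = 18 → S
  i=15: N-U = 19 → T
  i=16: B-D = 24 → Y
  i=17: X-M = 11 → L
  i=18: Z-A = 25 → Z
  i=19: W-M = 10 → K
  i=20: R-C = 15 → P
  i=21: G-O = 18 → S
  i=22: B-I = 19 → T
  i=23: T-V = 24 → Y
  i=24: D-S = 11 → L
  i=25: B-C = 25 → Z
  shifts repeat with period 7: STYLZKP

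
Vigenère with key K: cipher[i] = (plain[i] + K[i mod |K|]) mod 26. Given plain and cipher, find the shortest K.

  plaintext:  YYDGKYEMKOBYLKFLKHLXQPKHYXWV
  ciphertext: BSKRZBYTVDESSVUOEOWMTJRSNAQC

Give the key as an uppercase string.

DUHLP

  i= 0: B-Y =  3 → D
  i= 1: S-Y = 20 → U
  i= 2: K-D =  7 → H
  i= 3: R-G = 11 → L
  i= 4: Z-K = 15 → P
  i= 5: B-Y =  3 → D
  i= 6: Y-E = 20 → U
  i= 7: T-M =  7 → H
  i= 8: V-K = 11 → L
  i= 9: D-O = 15 → P
  i=10: E-B =  3 → D
  i=11: S-Y = 20 → U
  i=12: S-L =  7 → H
  i=13: V-K = 11 → L
  i=14: U-F = 15 → P
  i=15: O-L =  3 → D
  i=16: E-K = 20 → U
  i=17: O-H =  7 → H
  i=18: W-L = 11 → L
  i=19: M-X = 15 → P
  i=20: T-Q =  3 → D
  i=21: J-P = 20 → U
  i=22: R-K =  7 → H
  i=23: S-H = 11 → L
  i=24: N-Y = 15 → P
  i=25: A-X =  3 → D
  i=26: Q-W = 20 → U
  i=27: C-V =  7 → H
  shifts repeat with period 5: DUHLP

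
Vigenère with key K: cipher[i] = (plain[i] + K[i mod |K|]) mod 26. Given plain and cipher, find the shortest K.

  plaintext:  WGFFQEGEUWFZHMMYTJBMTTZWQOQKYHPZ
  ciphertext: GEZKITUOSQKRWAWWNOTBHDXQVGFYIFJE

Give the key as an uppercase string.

  i= 0: G-W = 10 → K
  i= 1: E-G = 24 → Y
  i= 2: Z-F = 20 → U
  i= 3: K-F =  5 → F
  i= 4: I-Q = 18 → S
  i= 5: T-E = 15 → P
  i= 6: U-G = 14 → O
  i= 7: O-E = 10 → K
  i= 8: S-U = 24 → Y
  i= 9: Q-W = 20 → U
  i=10: K-F =  5 → F
  i=11: R-Z = 18 → S
  i=12: W-H = 15 → P
  i=13: A-M = 14 → O
  i=14: W-M = 10 → K
  i=15: W-Y = 24 → Y
  i=16: N-T = 20 → U
  i=17: O-J =  5 → F
  i=18: T-B = 18 → S
  i=19: B-M = 15 → P
  i=20: H-T = 14 → O
  i=21: D-T = 10 → K
  i=22: X-Z = 24 → Y
  i=23: Q-W = 20 → U
  i=24: V-Q =  5 → F
  i=25: G-O = 18 → S
  i=26: F-Q = 15 → P
  i=27: Y-K = 14 → O
  i=28: I-Y = 10 → K
  i=29: F-H = 24 → Y
  i=30: J-P = 20 → U
  i=31: E-Z =  5 → F
  shifts repeat with period 7: KYUFSPO

KYUFSPO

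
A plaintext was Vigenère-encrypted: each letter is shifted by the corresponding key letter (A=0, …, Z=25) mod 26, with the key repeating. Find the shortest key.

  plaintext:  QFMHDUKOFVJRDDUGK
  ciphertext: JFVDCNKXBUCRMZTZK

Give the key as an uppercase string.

TAJWZ

  i= 0: J-Q = 19 → T
  i= 1: F-F =  0 → A
  i= 2: V-M =  9 → J
  i= 3: D-H = 22 → W
  i= 4: C-D = 25 → Z
  i= 5: N-U = 19 → T
  i= 6: K-K =  0 → A
  i= 7: X-O =  9 → J
  i= 8: B-F = 22 → W
  i= 9: U-V = 25 → Z
  i=10: C-J = 19 → T
  i=11: R-R =  0 → A
  i=12: M-D =  9 → J
  i=13: Z-D = 22 → W
  i=14: T-U = 25 → Z
  i=15: Z-G = 19 → T
  i=16: K-K =  0 → A
  shifts repeat with period 5: TAJWZ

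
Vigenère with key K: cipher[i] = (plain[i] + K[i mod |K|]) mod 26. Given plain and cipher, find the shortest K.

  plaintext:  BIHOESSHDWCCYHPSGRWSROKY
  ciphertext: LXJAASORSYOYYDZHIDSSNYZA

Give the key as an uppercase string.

  i= 0: L-B = 10 → K
  i= 1: X-I = 15 → P
  i= 2: J-H =  2 → C
  i= 3: A-O = 12 → M
  i= 4: A-E = 22 → W
  i= 5: S-S =  0 → A
  i= 6: O-S = 22 → W
  i= 7: R-H = 10 → K
  i= 8: S-D = 15 → P
  i= 9: Y-W =  2 → C
  i=10: O-C = 12 → M
  i=11: Y-C = 22 → W
  i=12: Y-Y =  0 → A
  i=13: D-H = 22 → W
  i=14: Z-P = 10 → K
  i=15: H-S = 15 → P
  i=16: I-G =  2 → C
  i=17: D-R = 12 → M
  i=18: S-W = 22 → W
  i=19: S-S =  0 → A
  i=20: N-R = 22 → W
  i=21: Y-O = 10 → K
  i=22: Z-K = 15 → P
  i=23: A-Y =  2 → C
  shifts repeat with period 7: KPCMWAW

KPCMWAW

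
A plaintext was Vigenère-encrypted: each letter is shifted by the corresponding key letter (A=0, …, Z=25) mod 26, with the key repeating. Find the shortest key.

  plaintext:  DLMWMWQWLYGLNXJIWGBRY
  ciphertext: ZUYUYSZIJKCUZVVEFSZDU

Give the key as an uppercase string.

  i= 0: Z-D = 22 → W
  i= 1: U-L =  9 → J
  i= 2: Y-M = 12 → M
  i= 3: U-W = 24 → Y
  i= 4: Y-M = 12 → M
  i= 5: S-W = 22 → W
  i= 6: Z-Q =  9 → J
  i= 7: I-W = 12 → M
  i= 8: J-L = 24 → Y
  i= 9: K-Y = 12 → M
  i=10: C-G = 22 → W
  i=11: U-L =  9 → J
  i=12: Z-N = 12 → M
  i=13: V-X = 24 → Y
  i=14: V-J = 12 → M
  i=15: E-I = 22 → W
  i=16: F-W =  9 → J
  i=17: S-G = 12 → M
  i=18: Z-B = 24 → Y
  i=19: D-R = 12 → M
  i=20: U-Y = 22 → W
  shifts repeat with period 5: WJMYM

WJMYM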